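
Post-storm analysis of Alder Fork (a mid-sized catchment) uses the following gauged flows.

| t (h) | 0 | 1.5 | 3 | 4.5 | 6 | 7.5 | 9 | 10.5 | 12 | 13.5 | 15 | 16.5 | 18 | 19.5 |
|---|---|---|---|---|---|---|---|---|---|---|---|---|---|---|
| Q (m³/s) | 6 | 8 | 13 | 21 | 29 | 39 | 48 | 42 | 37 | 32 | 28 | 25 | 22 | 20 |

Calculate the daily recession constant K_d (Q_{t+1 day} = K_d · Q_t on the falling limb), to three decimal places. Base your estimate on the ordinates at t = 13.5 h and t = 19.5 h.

Between t = 13.5 h and t = 19.5 h the flow falls from 32 to 20 m³/s over 4×1.5 h = 6 h.
Per-interval ratio K = (20/32)^(1/4) = 0.8891; K_d = K^(24/1.5) = 0.153.

K_d ≈ 0.153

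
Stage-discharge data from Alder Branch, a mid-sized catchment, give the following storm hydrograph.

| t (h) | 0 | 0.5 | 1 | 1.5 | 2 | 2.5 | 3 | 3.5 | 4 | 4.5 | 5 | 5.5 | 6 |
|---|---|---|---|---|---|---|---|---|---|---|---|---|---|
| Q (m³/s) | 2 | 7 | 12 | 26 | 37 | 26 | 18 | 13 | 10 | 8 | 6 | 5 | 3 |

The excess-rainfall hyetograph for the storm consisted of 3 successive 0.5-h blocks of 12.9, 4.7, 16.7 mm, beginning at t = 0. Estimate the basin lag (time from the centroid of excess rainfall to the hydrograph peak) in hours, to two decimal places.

t_L ≈ 1.19 h

Centroid of excess rainfall: t_c = Σ P_i·t̄_i / ΣP_i = 0.8054 h (block centres at 0.25, 0.75, 1.25 h).
Hydrograph peak occurs at t = 2 h, so basin lag t_L = 2 − 0.8054 = 1.19 h.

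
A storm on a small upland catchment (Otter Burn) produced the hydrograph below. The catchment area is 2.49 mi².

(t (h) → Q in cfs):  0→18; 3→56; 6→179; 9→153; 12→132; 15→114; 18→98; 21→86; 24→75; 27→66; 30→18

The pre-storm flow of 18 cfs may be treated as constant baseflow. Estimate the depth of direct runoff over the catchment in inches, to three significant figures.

d ≈ 1.49 in

Direct runoff: 0.0, 38.0, 161.0, 135.0, 114.0, 96.0, 80.0, 68.0, 57.0, 48.0, 0.0 cfs; ΣQ_DR = 797.0 cfs.
V = ΣQ_DR · Δt = 797.0 × 10800 s = 8.608 × 10^6 ft³.
Over A = 2.49 mi², depth = V / A = 1.49 in.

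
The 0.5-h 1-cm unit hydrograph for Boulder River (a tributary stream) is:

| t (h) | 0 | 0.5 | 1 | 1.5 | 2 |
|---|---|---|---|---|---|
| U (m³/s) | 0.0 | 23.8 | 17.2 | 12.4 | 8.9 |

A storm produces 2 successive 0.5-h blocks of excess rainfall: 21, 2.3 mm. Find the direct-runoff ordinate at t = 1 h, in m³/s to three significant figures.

Q ≈ 41.6 m³/s

By discrete convolution, Q_j = Σ (P_i / 10 mm) · U_{j−i}.
At t = 1 h (j=2): Q = (21/10)·17.2 + (2.3/10)·23.8 = 41.6 m³/s.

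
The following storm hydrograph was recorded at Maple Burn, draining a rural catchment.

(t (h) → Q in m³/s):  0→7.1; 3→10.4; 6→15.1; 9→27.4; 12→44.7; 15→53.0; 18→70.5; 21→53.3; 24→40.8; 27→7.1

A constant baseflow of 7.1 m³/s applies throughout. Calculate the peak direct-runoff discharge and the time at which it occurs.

Subtracting baseflow gives direct-runoff ordinates: 0.0, 3.3, 8.0, 20.3, 37.6, 45.9, 63.4, 46.2, 33.7, 0.0 m³/s.
The maximum is 63.4 m³/s, occurring at the reading for t = 18 h.

Q_p = 63.4 m³/s at t = 18 h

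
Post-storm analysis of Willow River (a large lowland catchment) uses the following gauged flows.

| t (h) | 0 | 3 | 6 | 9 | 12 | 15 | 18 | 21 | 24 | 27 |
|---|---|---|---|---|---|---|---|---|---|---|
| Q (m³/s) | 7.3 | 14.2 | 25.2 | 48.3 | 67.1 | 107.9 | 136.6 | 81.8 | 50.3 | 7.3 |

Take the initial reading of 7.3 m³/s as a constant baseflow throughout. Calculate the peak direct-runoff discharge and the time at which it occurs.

Subtracting baseflow gives direct-runoff ordinates: 0.0, 6.9, 17.9, 41.0, 59.8, 100.6, 129.3, 74.5, 43.0, 0.0 m³/s.
The maximum is 129.3 m³/s, occurring at the reading for t = 18 h.

Q_p = 129.3 m³/s at t = 18 h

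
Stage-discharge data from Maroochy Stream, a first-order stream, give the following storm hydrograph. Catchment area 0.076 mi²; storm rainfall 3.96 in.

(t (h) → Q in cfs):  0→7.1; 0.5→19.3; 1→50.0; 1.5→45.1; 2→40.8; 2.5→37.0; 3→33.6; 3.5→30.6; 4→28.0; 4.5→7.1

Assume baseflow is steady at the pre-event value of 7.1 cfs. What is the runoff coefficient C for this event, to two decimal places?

ΣQ_DR = 227.6 cfs; V = ΣQ_DR·Δt = 4.097 × 10^5 ft³.
Runoff depth d = V / A = 2.320 in.
C = d / P = 2.320 / 3.96 = 0.59.

C ≈ 0.59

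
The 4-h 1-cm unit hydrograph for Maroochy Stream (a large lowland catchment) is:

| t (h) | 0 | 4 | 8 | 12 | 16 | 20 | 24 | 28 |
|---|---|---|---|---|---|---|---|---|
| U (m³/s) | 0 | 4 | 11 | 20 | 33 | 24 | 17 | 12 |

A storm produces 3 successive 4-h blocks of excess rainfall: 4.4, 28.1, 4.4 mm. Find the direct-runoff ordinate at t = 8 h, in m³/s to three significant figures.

Q ≈ 16.1 m³/s

By discrete convolution, Q_j = Σ (P_i / 10 mm) · U_{j−i}.
At t = 8 h (j=2): Q = (4.4/10)·11 + (28.1/10)·4 + (4.4/10)·0 = 16.1 m³/s.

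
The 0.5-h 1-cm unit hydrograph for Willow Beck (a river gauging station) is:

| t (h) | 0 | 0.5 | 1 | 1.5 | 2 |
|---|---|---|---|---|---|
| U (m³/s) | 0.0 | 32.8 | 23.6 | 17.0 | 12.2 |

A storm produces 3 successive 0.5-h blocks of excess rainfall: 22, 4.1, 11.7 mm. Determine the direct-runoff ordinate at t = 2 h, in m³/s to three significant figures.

By discrete convolution, Q_j = Σ (P_i / 10 mm) · U_{j−i}.
At t = 2 h (j=4): Q = (22/10)·12.2 + (4.1/10)·17.0 + (11.7/10)·23.6 = 61.4 m³/s.

Q ≈ 61.4 m³/s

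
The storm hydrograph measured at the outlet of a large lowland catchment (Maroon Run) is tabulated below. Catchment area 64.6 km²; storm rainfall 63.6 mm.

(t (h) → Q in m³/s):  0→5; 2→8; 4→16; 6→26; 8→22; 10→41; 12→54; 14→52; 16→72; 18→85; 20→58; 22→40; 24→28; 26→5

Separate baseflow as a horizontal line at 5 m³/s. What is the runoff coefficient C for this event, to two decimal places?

ΣQ_DR = 442.0 m³/s; V = ΣQ_DR·Δt = 3.182 × 10^6 m³.
Runoff depth d = V / A = 49.26 mm.
C = d / P = 49.26 / 63.6 = 0.77.

C ≈ 0.77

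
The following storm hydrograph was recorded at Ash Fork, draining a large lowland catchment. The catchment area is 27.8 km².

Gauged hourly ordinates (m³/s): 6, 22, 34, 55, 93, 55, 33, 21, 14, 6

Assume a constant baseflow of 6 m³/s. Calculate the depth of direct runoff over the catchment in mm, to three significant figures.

Direct runoff: 0.0, 16.0, 28.0, 49.0, 87.0, 49.0, 27.0, 15.0, 8.0, 0.0 m³/s; ΣQ_DR = 279.0 m³/s.
V = ΣQ_DR · Δt = 279.0 × 3600 s = 1.004 × 10^6 m³.
Over A = 27.8 km², depth = V / A = 36.1 mm.

d ≈ 36.1 mm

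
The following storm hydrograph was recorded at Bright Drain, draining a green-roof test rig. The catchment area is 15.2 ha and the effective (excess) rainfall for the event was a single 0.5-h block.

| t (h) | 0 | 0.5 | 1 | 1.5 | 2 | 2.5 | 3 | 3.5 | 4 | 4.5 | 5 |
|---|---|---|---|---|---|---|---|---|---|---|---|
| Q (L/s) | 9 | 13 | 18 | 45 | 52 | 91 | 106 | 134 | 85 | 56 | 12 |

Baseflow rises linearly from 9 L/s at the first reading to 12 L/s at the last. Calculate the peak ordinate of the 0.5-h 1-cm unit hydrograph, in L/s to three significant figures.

Direct runoff: 0.00, 3.70, 8.40, 35.10, 41.80, 80.50, 95.20, 122.90, 73.60, 44.30, 0.00 L/s; ΣQ_DR = 505.5 L/s, peak = 122.90 L/s.
Runoff depth d = ΣQ_DR·Δt / A = 505.5 × 1800 / (15.2 ha) = 5.986 mm.
The 1-cm UH is the DRH scaled by (10 mm)/d, so U_p = 122.90 × 10/5.986 = 205 L/s.

U_p ≈ 205 L/s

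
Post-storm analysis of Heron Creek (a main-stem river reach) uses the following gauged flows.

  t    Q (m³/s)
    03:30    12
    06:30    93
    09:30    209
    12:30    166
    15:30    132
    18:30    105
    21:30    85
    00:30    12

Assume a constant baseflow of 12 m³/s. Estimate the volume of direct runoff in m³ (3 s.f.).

V ≈ 7.75 × 10^6 m³

Direct-runoff ordinates (Q − Q_b): 0.0, 81.0, 197.0, 154.0, 120.0, 93.0, 73.0, 0.0 m³/s.
ΣQ_DR = 718.0 m³/s.
With Δt = 3 h = 10800 s, V = ΣQ_DR · Δt = 718.0 × 10800 = 7.75 × 10^6 m³.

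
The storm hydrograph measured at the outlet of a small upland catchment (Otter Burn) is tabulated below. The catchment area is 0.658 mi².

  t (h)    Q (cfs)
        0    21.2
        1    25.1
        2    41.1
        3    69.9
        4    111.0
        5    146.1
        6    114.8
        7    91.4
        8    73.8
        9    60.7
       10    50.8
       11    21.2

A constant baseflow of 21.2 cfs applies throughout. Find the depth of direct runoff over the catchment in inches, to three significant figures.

Direct runoff: 0.0, 3.9, 19.9, 48.7, 89.8, 124.9, 93.6, 70.2, 52.6, 39.5, 29.6, 0.0 cfs; ΣQ_DR = 572.7 cfs.
V = ΣQ_DR · Δt = 572.7 × 3600 s = 2.062 × 10^6 ft³.
Over A = 0.658 mi², depth = V / A = 1.35 in.

d ≈ 1.35 in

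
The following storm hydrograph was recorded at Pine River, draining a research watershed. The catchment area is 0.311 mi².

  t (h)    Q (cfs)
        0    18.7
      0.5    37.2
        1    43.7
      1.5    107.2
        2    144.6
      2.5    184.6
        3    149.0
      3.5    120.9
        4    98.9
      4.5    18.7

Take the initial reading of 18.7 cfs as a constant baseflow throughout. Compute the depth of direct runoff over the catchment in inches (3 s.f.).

d ≈ 1.83 in

Direct runoff: 0.0, 18.5, 25.0, 88.5, 125.9, 165.9, 130.3, 102.2, 80.2, 0.0 cfs; ΣQ_DR = 736.5 cfs.
V = ΣQ_DR · Δt = 736.5 × 1800 s = 1.326 × 10^6 ft³.
Over A = 0.311 mi², depth = V / A = 1.83 in.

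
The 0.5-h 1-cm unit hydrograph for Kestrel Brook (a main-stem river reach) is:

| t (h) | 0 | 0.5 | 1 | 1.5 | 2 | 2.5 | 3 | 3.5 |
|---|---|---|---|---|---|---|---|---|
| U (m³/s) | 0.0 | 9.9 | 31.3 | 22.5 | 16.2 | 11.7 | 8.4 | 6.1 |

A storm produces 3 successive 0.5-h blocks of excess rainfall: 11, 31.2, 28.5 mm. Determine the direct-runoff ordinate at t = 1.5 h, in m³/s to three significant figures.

Q ≈ 151 m³/s

By discrete convolution, Q_j = Σ (P_i / 10 mm) · U_{j−i}.
At t = 1.5 h (j=3): Q = (11/10)·22.5 + (31.2/10)·31.3 + (28.5/10)·9.9 = 151 m³/s.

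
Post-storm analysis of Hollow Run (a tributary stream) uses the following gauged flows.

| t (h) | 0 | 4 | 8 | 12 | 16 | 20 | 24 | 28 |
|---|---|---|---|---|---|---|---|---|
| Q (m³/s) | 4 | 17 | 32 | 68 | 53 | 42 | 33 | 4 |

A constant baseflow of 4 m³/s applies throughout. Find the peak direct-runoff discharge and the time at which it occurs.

Q_p = 64.0 m³/s at t = 12 h

Subtracting baseflow gives direct-runoff ordinates: 0.0, 13.0, 28.0, 64.0, 49.0, 38.0, 29.0, 0.0 m³/s.
The maximum is 64.0 m³/s, occurring at the reading for t = 12 h.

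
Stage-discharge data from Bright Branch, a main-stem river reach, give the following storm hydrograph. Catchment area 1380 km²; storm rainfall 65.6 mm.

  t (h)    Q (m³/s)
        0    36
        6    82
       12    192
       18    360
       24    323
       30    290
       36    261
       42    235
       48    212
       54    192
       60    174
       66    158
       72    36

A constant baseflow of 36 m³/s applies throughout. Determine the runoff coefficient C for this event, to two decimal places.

C ≈ 0.50

ΣQ_DR = 2083 m³/s; V = ΣQ_DR·Δt = 4.499 × 10^7 m³.
Runoff depth d = V / A = 32.60 mm.
C = d / P = 32.60 / 65.6 = 0.50.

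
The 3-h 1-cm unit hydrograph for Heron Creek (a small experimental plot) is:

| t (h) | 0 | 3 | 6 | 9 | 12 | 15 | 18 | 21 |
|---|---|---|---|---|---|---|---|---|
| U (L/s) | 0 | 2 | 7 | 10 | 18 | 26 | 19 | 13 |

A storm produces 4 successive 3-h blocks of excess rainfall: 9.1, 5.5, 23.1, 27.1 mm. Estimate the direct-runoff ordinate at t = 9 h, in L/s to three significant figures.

By discrete convolution, Q_j = Σ (P_i / 10 mm) · U_{j−i}.
At t = 9 h (j=3): Q = (9.1/10)·10 + (5.5/10)·7 + (23.1/10)·2 + (27.1/10)·0 = 17.6 L/s.

Q ≈ 17.6 L/s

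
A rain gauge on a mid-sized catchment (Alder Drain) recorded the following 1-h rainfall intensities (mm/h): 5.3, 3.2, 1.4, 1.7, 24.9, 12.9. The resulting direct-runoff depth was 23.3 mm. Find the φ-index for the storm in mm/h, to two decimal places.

φ ≈ 7.25 mm/h

Only the 2 blocks with intensity above φ contribute runoff: 24.9, 12.9 mm/h.
Σ(I−φ)·Δt = d  ⇒  (24.9+12.9 − 2φ)·1 = 23.3
φ = (37.80 − 23.3/1) / 2 = 7.25 mm/h.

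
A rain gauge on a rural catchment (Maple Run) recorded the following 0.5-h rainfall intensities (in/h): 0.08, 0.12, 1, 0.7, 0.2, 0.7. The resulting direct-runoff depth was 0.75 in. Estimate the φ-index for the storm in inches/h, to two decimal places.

φ ≈ 0.30 in/h

Only the 3 blocks with intensity above φ contribute runoff: 1, 0.7, 0.7 in/h.
Σ(I−φ)·Δt = d  ⇒  (1+0.7+0.7 − 3φ)·0.5 = 0.75
φ = (2.400 − 0.75/0.5) / 3 = 0.30 in/h.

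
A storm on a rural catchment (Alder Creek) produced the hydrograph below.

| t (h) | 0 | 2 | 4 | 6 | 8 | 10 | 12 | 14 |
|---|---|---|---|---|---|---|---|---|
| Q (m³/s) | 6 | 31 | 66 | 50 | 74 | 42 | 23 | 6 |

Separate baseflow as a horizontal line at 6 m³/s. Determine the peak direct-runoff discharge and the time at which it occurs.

Subtracting baseflow gives direct-runoff ordinates: 0.0, 25.0, 60.0, 44.0, 68.0, 36.0, 17.0, 0.0 m³/s.
The maximum is 68.0 m³/s, occurring at the reading for t = 8 h.

Q_p = 68.0 m³/s at t = 8 h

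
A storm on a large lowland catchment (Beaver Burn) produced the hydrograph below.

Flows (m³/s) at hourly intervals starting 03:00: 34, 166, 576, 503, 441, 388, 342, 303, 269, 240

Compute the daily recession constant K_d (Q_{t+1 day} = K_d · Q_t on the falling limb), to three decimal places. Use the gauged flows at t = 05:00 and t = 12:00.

K_d ≈ 0.050

Between t = 05:00 and t = 12:00 the flow falls from 576 to 240 m³/s over 7×1 h = 7 h.
Per-interval ratio K = (240/576)^(1/7) = 0.8824; K_d = K^(24/1) = 0.050.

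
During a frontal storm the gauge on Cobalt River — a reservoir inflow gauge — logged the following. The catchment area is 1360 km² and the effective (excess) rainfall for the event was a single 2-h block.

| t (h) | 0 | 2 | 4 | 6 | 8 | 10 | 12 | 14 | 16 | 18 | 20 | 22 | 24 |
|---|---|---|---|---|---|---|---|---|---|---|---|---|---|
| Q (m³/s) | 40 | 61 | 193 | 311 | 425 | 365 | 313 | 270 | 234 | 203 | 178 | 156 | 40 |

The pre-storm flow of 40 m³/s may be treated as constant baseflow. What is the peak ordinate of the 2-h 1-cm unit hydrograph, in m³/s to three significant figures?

Direct runoff: 0.0, 21.0, 153.0, 271.0, 385.0, 325.0, 273.0, 230.0, 194.0, 163.0, 138.0, 116.0, 0.0 m³/s; ΣQ_DR = 2269 m³/s, peak = 385.0 m³/s.
Runoff depth d = ΣQ_DR·Δt / A = 2269 × 7200 / (1360 km²) = 12.01 mm.
The 1-cm UH is the DRH scaled by (10 mm)/d, so U_p = 385.0 × 10/12.01 = 321 m³/s.

U_p ≈ 321 m³/s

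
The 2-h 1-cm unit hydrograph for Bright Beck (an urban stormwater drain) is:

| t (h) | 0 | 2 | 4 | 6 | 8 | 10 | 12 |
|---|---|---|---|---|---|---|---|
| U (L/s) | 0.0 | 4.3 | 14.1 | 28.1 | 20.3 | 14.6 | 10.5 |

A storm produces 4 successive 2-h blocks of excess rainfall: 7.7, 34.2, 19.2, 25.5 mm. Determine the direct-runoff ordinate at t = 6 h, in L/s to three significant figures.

Q ≈ 78.1 L/s

By discrete convolution, Q_j = Σ (P_i / 10 mm) · U_{j−i}.
At t = 6 h (j=3): Q = (7.7/10)·28.1 + (34.2/10)·14.1 + (19.2/10)·4.3 + (25.5/10)·0.0 = 78.1 L/s.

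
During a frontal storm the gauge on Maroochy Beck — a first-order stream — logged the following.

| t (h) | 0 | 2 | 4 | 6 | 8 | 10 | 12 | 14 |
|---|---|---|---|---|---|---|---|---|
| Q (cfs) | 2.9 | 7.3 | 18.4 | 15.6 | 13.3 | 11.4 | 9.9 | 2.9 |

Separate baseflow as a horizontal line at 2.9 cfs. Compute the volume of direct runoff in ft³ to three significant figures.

V ≈ 4.21 × 10^5 ft³

Direct-runoff ordinates (Q − Q_b): 0.0, 4.4, 15.5, 12.7, 10.4, 8.5, 7.0, 0.0 cfs.
ΣQ_DR = 58.50 cfs.
With Δt = 2 h = 7200 s, V = ΣQ_DR · Δt = 58.50 × 7200 = 4.21 × 10^5 ft³.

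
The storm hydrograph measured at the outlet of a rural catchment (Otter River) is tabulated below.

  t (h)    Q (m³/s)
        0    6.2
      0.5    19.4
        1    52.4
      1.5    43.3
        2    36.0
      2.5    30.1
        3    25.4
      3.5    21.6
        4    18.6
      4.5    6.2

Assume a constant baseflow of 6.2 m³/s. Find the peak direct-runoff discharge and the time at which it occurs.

Q_p = 46.2 m³/s at t = 1 h

Subtracting baseflow gives direct-runoff ordinates: 0.0, 13.2, 46.2, 37.1, 29.8, 23.9, 19.2, 15.4, 12.4, 0.0 m³/s.
The maximum is 46.2 m³/s, occurring at the reading for t = 1 h.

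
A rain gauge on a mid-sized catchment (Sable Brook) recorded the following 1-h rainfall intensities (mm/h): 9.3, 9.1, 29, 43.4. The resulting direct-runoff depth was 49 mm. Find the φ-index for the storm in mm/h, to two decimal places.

φ ≈ 11.70 mm/h

Only the 2 blocks with intensity above φ contribute runoff: 29, 43.4 mm/h.
Σ(I−φ)·Δt = d  ⇒  (29+43.4 − 2φ)·1 = 49
φ = (72.40 − 49/1) / 2 = 11.70 mm/h.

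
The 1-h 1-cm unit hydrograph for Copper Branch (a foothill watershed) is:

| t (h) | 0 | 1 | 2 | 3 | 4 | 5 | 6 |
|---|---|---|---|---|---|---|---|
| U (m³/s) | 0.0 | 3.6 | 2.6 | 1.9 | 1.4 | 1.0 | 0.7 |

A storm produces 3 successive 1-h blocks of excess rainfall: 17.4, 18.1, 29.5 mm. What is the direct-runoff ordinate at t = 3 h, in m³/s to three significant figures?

Q ≈ 18.6 m³/s

By discrete convolution, Q_j = Σ (P_i / 10 mm) · U_{j−i}.
At t = 3 h (j=3): Q = (17.4/10)·1.9 + (18.1/10)·2.6 + (29.5/10)·3.6 = 18.6 m³/s.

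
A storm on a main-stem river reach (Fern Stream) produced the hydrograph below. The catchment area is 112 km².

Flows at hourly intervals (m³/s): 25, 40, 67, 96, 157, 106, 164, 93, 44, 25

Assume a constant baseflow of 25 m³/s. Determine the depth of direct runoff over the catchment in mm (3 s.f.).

d ≈ 18.2 mm

Direct runoff: 0.0, 15.0, 42.0, 71.0, 132.0, 81.0, 139.0, 68.0, 19.0, 0.0 m³/s; ΣQ_DR = 567.0 m³/s.
V = ΣQ_DR · Δt = 567.0 × 3600 s = 2.041 × 10^6 m³.
Over A = 112 km², depth = V / A = 18.2 mm.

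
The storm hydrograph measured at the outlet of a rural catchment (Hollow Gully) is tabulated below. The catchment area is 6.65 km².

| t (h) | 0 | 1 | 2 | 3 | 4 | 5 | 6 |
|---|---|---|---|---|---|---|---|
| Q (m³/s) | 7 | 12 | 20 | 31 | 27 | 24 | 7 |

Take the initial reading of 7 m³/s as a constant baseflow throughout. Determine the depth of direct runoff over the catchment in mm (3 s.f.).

Direct runoff: 0.0, 5.0, 13.0, 24.0, 20.0, 17.0, 0.0 m³/s; ΣQ_DR = 79.00 m³/s.
V = ΣQ_DR · Δt = 79.00 × 3600 s = 2.844 × 10^5 m³.
Over A = 6.65 km², depth = V / A = 42.8 mm.

d ≈ 42.8 mm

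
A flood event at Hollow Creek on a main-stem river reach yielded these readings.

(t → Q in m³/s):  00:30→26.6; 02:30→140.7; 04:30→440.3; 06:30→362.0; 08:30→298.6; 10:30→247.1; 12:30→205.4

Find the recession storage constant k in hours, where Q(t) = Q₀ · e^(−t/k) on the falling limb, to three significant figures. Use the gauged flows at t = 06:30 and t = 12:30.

k ≈ 10.6 h

On the falling limb, Q drops from 362.0 to 205.4 m³/s between t = 06:30 and t = 12:30 (Δt = 6 h).
k = −Δt / ln(Q₂/Q₁) = −6 / ln(205.4/362.0) = 10.6 h.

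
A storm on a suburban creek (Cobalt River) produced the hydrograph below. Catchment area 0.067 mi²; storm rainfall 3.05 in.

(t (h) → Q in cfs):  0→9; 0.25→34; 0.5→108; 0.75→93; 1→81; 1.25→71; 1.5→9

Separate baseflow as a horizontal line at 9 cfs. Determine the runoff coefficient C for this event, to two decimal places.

ΣQ_DR = 342.0 cfs; V = ΣQ_DR·Δt = 3.078 × 10^5 ft³.
Runoff depth d = V / A = 1.977 in.
C = d / P = 1.977 / 3.05 = 0.65.

C ≈ 0.65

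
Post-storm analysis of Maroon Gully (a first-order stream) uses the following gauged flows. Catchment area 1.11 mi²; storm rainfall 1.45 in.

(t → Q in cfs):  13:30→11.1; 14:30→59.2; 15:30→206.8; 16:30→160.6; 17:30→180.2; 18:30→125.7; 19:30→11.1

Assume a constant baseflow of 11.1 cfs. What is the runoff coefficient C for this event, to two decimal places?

C ≈ 0.65

ΣQ_DR = 677.0 cfs; V = ΣQ_DR·Δt = 2.437 × 10^6 ft³.
Runoff depth d = V / A = 0.9451 in.
C = d / P = 0.9451 / 1.45 = 0.65.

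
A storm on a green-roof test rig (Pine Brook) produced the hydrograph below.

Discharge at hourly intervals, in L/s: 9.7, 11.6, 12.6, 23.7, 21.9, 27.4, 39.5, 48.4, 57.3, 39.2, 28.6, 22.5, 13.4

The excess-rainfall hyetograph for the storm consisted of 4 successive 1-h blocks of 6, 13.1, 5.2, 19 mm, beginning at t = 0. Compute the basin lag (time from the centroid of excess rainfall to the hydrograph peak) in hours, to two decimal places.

t_L ≈ 5.64 h

Centroid of excess rainfall: t_c = Σ P_i·t̄_i / ΣP_i = 2.3591 h (block centres at 0.5, 1.5, 2.5, 3.5 h).
Hydrograph peak occurs at t = 8 h, so basin lag t_L = 8 − 2.3591 = 5.64 h.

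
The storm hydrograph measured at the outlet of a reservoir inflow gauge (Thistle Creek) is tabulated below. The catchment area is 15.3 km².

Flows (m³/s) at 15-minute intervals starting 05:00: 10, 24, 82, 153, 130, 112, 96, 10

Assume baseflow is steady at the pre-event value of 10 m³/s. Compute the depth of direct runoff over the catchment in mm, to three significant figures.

Direct runoff: 0.0, 14.0, 72.0, 143.0, 120.0, 102.0, 86.0, 0.0 m³/s; ΣQ_DR = 537.0 m³/s.
V = ΣQ_DR · Δt = 537.0 × 900 s = 4.833 × 10^5 m³.
Over A = 15.3 km², depth = V / A = 31.6 mm.

d ≈ 31.6 mm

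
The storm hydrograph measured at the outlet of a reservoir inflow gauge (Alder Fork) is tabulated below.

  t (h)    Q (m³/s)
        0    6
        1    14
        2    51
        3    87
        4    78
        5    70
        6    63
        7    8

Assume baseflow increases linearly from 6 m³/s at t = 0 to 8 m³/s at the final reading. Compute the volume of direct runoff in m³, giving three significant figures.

V ≈ 1.16 × 10^6 m³

Direct-runoff ordinates (Q − Q_b): 0.00, 7.71, 44.43, 80.14, 70.86, 62.57, 55.29, 0.00 m³/s.
ΣQ_DR = 321.0 m³/s.
With Δt = 1 h = 3600 s, V = ΣQ_DR · Δt = 321.0 × 3600 = 1.16 × 10^6 m³.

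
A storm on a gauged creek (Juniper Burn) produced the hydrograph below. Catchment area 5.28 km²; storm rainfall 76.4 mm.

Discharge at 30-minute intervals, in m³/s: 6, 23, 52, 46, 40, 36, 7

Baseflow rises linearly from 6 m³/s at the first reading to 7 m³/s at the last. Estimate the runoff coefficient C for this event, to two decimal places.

ΣQ_DR = 164.5 m³/s; V = ΣQ_DR·Δt = 2.961 × 10^5 m³.
Runoff depth d = V / A = 56.08 mm.
C = d / P = 56.08 / 76.4 = 0.73.

C ≈ 0.73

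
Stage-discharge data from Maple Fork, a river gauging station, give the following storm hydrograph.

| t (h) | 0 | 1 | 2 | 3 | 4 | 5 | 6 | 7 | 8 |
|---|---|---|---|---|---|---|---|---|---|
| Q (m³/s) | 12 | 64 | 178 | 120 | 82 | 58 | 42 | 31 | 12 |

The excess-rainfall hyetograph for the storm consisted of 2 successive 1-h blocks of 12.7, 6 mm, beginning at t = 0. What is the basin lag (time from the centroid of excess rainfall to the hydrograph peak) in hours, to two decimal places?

Centroid of excess rainfall: t_c = Σ P_i·t̄_i / ΣP_i = 0.8209 h (block centres at 0.5, 1.5 h).
Hydrograph peak occurs at t = 2 h, so basin lag t_L = 2 − 0.8209 = 1.18 h.

t_L ≈ 1.18 h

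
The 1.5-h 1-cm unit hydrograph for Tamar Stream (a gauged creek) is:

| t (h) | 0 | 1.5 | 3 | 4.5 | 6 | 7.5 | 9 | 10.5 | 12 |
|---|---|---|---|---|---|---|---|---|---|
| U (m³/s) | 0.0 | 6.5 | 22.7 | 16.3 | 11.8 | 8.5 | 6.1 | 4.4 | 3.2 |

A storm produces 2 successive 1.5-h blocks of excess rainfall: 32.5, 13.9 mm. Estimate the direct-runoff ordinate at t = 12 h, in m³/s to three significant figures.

Q ≈ 16.5 m³/s

By discrete convolution, Q_j = Σ (P_i / 10 mm) · U_{j−i}.
At t = 12 h (j=8): Q = (32.5/10)·3.2 + (13.9/10)·4.4 = 16.5 m³/s.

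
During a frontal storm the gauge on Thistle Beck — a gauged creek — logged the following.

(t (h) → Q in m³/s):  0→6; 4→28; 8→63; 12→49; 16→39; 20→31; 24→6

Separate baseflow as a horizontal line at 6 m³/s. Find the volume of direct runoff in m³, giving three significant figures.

Direct-runoff ordinates (Q − Q_b): 0.0, 22.0, 57.0, 43.0, 33.0, 25.0, 0.0 m³/s.
ΣQ_DR = 180.0 m³/s.
With Δt = 4 h = 14400 s, V = ΣQ_DR · Δt = 180.0 × 14400 = 2.59 × 10^6 m³.

V ≈ 2.59 × 10^6 m³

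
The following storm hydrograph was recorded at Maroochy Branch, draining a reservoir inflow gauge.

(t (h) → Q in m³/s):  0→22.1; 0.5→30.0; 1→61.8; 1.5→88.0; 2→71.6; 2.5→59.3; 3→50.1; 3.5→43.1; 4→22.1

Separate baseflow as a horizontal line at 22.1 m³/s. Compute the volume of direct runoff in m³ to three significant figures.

Direct-runoff ordinates (Q − Q_b): 0.0, 7.9, 39.7, 65.9, 49.5, 37.2, 28.0, 21.0, 0.0 m³/s.
ΣQ_DR = 249.2 m³/s.
With Δt = 0.5 h = 1800 s, V = ΣQ_DR · Δt = 249.2 × 1800 = 4.49 × 10^5 m³.

V ≈ 4.49 × 10^5 m³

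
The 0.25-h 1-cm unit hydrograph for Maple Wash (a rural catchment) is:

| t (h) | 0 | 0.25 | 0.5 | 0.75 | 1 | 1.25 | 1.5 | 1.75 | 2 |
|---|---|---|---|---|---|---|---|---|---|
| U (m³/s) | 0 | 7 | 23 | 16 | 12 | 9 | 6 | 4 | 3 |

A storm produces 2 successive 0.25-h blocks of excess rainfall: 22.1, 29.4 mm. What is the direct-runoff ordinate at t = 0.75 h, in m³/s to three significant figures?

By discrete convolution, Q_j = Σ (P_i / 10 mm) · U_{j−i}.
At t = 0.75 h (j=3): Q = (22.1/10)·16 + (29.4/10)·23 = 103 m³/s.

Q ≈ 103 m³/s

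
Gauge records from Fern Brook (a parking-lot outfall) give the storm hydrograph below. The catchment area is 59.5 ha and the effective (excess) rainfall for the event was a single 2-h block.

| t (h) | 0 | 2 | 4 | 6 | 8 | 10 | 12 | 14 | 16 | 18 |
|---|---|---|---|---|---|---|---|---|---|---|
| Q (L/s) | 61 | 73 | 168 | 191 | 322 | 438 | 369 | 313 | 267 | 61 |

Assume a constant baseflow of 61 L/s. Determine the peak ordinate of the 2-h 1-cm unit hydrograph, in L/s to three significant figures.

Direct runoff: 0.0, 12.0, 107.0, 130.0, 261.0, 377.0, 308.0, 252.0, 206.0, 0.0 L/s; ΣQ_DR = 1653 L/s, peak = 377.0 L/s.
Runoff depth d = ΣQ_DR·Δt / A = 1653 × 7200 / (59.5 ha) = 20.00 mm.
The 1-cm UH is the DRH scaled by (10 mm)/d, so U_p = 377.0 × 10/20.00 = 188 L/s.

U_p ≈ 188 L/s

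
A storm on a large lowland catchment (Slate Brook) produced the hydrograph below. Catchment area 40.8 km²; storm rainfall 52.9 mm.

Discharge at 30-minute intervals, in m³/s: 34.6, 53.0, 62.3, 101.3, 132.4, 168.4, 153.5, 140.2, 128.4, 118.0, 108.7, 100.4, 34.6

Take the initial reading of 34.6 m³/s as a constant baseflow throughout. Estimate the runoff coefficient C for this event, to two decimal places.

C ≈ 0.74

ΣQ_DR = 886.0 m³/s; V = ΣQ_DR·Δt = 1.595 × 10^6 m³.
Runoff depth d = V / A = 39.09 mm.
C = d / P = 39.09 / 52.9 = 0.74.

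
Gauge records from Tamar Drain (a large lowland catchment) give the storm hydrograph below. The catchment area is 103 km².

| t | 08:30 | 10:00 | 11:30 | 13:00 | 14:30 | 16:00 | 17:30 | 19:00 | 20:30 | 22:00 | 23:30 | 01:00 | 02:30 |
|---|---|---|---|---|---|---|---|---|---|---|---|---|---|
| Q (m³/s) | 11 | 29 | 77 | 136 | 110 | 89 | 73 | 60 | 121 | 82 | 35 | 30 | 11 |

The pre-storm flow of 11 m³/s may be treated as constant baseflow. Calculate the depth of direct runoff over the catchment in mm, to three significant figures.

Direct runoff: 0.0, 18.0, 66.0, 125.0, 99.0, 78.0, 62.0, 49.0, 110.0, 71.0, 24.0, 19.0, 0.0 m³/s; ΣQ_DR = 721.0 m³/s.
V = ΣQ_DR · Δt = 721.0 × 5400 s = 3.893 × 10^6 m³.
Over A = 103 km², depth = V / A = 37.8 mm.

d ≈ 37.8 mm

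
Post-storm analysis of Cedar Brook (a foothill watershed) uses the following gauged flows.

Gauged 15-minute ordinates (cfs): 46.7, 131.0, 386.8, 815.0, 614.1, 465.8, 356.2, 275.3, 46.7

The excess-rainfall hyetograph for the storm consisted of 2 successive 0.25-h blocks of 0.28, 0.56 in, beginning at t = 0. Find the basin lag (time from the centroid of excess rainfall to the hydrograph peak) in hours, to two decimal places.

Centroid of excess rainfall: t_c = Σ P_i·t̄_i / ΣP_i = 0.2917 h (block centres at 0.125, 0.375 h).
Hydrograph peak occurs at t = 0.75 h, so basin lag t_L = 0.75 − 0.2917 = 0.46 h.

t_L ≈ 0.46 h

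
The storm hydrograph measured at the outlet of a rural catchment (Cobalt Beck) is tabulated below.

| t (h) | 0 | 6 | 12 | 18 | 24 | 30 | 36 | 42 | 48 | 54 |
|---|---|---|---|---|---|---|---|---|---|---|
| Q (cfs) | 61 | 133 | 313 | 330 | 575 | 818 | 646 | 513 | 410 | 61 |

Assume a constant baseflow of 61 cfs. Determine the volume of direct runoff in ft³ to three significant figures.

Direct-runoff ordinates (Q − Q_b): 0.0, 72.0, 252.0, 269.0, 514.0, 757.0, 585.0, 452.0, 349.0, 0.0 cfs.
ΣQ_DR = 3250 cfs.
With Δt = 6 h = 21600 s, V = ΣQ_DR · Δt = 3250 × 21600 = 7.02 × 10^7 ft³.

V ≈ 7.02 × 10^7 ft³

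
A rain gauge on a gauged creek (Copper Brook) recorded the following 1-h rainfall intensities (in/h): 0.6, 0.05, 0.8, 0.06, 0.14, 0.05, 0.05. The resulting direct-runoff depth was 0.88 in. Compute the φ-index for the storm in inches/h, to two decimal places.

φ ≈ 0.26 in/h

Only the 2 blocks with intensity above φ contribute runoff: 0.6, 0.8 in/h.
Σ(I−φ)·Δt = d  ⇒  (0.6+0.8 − 2φ)·1 = 0.88
φ = (1.400 − 0.88/1) / 2 = 0.26 in/h.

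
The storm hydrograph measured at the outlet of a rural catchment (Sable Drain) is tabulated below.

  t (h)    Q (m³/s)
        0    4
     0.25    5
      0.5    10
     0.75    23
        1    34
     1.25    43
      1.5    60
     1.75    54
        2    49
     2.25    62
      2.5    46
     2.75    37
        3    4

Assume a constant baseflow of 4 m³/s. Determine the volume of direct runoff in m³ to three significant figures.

Direct-runoff ordinates (Q − Q_b): 0.0, 1.0, 6.0, 19.0, 30.0, 39.0, 56.0, 50.0, 45.0, 58.0, 42.0, 33.0, 0.0 m³/s.
ΣQ_DR = 379.0 m³/s.
With Δt = 0.25 h = 900 s, V = ΣQ_DR · Δt = 379.0 × 900 = 3.41 × 10^5 m³.

V ≈ 3.41 × 10^5 m³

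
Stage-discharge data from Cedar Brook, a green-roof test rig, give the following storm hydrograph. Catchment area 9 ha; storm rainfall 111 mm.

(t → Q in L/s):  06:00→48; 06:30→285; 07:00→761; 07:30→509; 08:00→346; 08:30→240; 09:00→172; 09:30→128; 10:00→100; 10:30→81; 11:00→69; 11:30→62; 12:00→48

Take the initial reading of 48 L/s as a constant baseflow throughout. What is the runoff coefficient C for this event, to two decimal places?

C ≈ 0.40

ΣQ_DR = 2225 L/s; V = ΣQ_DR·Δt = 4.005 × 10^6 L.
Runoff depth d = V / A = 44.50 mm.
C = d / P = 44.50 / 111 = 0.40.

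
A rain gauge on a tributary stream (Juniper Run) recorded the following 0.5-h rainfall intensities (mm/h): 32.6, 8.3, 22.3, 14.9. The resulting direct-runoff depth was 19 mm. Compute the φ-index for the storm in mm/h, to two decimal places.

φ ≈ 10.60 mm/h

Only the 3 blocks with intensity above φ contribute runoff: 32.6, 22.3, 14.9 mm/h.
Σ(I−φ)·Δt = d  ⇒  (32.6+22.3+14.9 − 3φ)·0.5 = 19
φ = (69.80 − 19/0.5) / 3 = 10.60 mm/h.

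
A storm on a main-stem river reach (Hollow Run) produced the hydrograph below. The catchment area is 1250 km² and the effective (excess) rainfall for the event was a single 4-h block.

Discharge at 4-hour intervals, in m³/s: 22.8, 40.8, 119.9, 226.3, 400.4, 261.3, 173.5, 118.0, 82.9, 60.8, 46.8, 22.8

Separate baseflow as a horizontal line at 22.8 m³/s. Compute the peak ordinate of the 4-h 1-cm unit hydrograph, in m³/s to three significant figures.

Direct runoff: 0.0, 18.0, 97.1, 203.5, 377.6, 238.5, 150.7, 95.2, 60.1, 38.0, 24.0, 0.0 m³/s; ΣQ_DR = 1303 m³/s, peak = 377.6 m³/s.
Runoff depth d = ΣQ_DR·Δt / A = 1303 × 14400 / (1250 km²) = 15.01 mm.
The 1-cm UH is the DRH scaled by (10 mm)/d, so U_p = 377.6 × 10/15.01 = 252 m³/s.

U_p ≈ 252 m³/s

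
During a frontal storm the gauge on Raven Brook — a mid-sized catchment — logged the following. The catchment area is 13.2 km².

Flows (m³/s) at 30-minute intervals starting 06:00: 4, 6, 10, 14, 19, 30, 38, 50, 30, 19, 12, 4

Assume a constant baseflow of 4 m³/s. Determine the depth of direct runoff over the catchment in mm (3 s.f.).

d ≈ 25.6 mm

Direct runoff: 0.0, 2.0, 6.0, 10.0, 15.0, 26.0, 34.0, 46.0, 26.0, 15.0, 8.0, 0.0 m³/s; ΣQ_DR = 188.0 m³/s.
V = ΣQ_DR · Δt = 188.0 × 1800 s = 3.384 × 10^5 m³.
Over A = 13.2 km², depth = V / A = 25.6 mm.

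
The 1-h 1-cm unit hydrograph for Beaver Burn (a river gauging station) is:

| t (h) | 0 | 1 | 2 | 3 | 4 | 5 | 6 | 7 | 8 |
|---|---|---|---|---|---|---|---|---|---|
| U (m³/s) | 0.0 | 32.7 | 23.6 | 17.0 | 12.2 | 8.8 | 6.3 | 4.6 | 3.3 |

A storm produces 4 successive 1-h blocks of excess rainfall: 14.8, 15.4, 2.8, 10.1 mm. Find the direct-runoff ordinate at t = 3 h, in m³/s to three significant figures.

By discrete convolution, Q_j = Σ (P_i / 10 mm) · U_{j−i}.
At t = 3 h (j=3): Q = (14.8/10)·17.0 + (15.4/10)·23.6 + (2.8/10)·32.7 + (10.1/10)·0.0 = 70.7 m³/s.

Q ≈ 70.7 m³/s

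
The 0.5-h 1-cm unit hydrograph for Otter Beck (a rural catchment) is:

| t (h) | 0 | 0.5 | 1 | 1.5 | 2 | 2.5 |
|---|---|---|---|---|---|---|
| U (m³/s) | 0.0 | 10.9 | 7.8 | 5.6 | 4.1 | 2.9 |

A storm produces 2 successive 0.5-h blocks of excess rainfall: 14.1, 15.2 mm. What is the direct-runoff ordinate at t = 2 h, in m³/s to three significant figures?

Q ≈ 14.3 m³/s

By discrete convolution, Q_j = Σ (P_i / 10 mm) · U_{j−i}.
At t = 2 h (j=4): Q = (14.1/10)·4.1 + (15.2/10)·5.6 = 14.3 m³/s.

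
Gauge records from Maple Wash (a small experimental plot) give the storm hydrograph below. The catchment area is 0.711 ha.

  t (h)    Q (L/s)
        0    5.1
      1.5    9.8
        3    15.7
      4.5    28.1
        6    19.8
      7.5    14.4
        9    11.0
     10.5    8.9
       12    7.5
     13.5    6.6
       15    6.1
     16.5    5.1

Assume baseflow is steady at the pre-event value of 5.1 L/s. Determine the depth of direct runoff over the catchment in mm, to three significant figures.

d ≈ 58.4 mm

Direct runoff: 0.0, 4.7, 10.6, 23.0, 14.7, 9.3, 5.9, 3.8, 2.4, 1.5, 1.0, 0.0 L/s; ΣQ_DR = 76.90 L/s.
V = ΣQ_DR · Δt = 76.90 × 5400 s = 4.153 × 10^5 L.
Over A = 0.711 ha, depth = V / A = 58.4 mm.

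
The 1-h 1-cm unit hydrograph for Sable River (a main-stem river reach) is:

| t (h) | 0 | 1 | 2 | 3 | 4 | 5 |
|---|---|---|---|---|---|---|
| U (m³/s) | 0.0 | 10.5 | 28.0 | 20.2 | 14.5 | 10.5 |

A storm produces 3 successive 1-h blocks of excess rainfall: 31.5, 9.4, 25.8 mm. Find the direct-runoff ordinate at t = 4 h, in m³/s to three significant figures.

By discrete convolution, Q_j = Σ (P_i / 10 mm) · U_{j−i}.
At t = 4 h (j=4): Q = (31.5/10)·14.5 + (9.4/10)·20.2 + (25.8/10)·28.0 = 137 m³/s.

Q ≈ 137 m³/s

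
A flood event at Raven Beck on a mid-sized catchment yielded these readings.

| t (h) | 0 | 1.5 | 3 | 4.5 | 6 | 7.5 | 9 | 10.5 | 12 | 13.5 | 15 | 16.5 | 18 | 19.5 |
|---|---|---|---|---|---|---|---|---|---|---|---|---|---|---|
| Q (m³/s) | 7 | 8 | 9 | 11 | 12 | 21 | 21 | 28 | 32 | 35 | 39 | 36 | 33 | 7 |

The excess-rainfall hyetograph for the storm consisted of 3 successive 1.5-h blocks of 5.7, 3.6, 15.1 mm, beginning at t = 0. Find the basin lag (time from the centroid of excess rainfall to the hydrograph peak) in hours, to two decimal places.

t_L ≈ 12.17 h

Centroid of excess rainfall: t_c = Σ P_i·t̄_i / ΣP_i = 2.8279 h (block centres at 0.75, 2.25, 3.75 h).
Hydrograph peak occurs at t = 15 h, so basin lag t_L = 15 − 2.8279 = 12.17 h.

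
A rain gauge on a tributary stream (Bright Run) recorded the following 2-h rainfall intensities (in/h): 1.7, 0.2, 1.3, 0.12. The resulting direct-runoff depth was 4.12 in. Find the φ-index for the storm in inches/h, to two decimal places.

φ ≈ 0.47 in/h

Only the 2 blocks with intensity above φ contribute runoff: 1.7, 1.3 in/h.
Σ(I−φ)·Δt = d  ⇒  (1.7+1.3 − 2φ)·2 = 4.12
φ = (3.000 − 4.12/2) / 2 = 0.47 in/h.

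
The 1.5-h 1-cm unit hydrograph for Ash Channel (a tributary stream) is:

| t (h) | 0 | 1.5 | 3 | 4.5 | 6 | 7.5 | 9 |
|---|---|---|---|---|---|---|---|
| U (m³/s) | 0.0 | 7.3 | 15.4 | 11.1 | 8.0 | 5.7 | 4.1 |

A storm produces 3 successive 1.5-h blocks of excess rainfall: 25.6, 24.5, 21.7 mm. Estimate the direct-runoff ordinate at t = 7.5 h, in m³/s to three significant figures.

By discrete convolution, Q_j = Σ (P_i / 10 mm) · U_{j−i}.
At t = 7.5 h (j=5): Q = (25.6/10)·5.7 + (24.5/10)·8.0 + (21.7/10)·11.1 = 58.3 m³/s.

Q ≈ 58.3 m³/s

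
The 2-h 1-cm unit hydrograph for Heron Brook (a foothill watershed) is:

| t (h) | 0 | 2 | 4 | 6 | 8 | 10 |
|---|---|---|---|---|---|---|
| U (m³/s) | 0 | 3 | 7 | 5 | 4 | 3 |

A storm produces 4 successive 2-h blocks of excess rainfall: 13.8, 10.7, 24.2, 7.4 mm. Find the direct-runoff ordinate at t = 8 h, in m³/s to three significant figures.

By discrete convolution, Q_j = Σ (P_i / 10 mm) · U_{j−i}.
At t = 8 h (j=4): Q = (13.8/10)·4 + (10.7/10)·5 + (24.2/10)·7 + (7.4/10)·3 = 30.0 m³/s.

Q ≈ 30.0 m³/s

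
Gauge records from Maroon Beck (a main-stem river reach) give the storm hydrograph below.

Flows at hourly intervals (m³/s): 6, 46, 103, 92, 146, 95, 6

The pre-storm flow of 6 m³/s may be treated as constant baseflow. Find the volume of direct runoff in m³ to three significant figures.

V ≈ 1.63 × 10^6 m³

Direct-runoff ordinates (Q − Q_b): 0.0, 40.0, 97.0, 86.0, 140.0, 89.0, 0.0 m³/s.
ΣQ_DR = 452.0 m³/s.
With Δt = 1 h = 3600 s, V = ΣQ_DR · Δt = 452.0 × 3600 = 1.63 × 10^6 m³.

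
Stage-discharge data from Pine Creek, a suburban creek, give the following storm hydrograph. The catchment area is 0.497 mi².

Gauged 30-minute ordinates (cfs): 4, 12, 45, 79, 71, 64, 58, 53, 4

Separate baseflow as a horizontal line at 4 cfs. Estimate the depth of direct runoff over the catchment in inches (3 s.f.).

d ≈ 0.552 in

Direct runoff: 0.0, 8.0, 41.0, 75.0, 67.0, 60.0, 54.0, 49.0, 0.0 cfs; ΣQ_DR = 354.0 cfs.
V = ΣQ_DR · Δt = 354.0 × 1800 s = 6.372 × 10^5 ft³.
Over A = 0.497 mi², depth = V / A = 0.552 in.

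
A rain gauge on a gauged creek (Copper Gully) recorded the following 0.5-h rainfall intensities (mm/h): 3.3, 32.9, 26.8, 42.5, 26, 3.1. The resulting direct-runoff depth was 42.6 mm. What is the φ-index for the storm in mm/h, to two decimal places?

Only the 4 blocks with intensity above φ contribute runoff: 32.9, 26.8, 42.5, 26 mm/h.
Σ(I−φ)·Δt = d  ⇒  (32.9+26.8+42.5+26 − 4φ)·0.5 = 42.6
φ = (128.2 − 42.6/0.5) / 4 = 10.75 mm/h.

φ ≈ 10.75 mm/h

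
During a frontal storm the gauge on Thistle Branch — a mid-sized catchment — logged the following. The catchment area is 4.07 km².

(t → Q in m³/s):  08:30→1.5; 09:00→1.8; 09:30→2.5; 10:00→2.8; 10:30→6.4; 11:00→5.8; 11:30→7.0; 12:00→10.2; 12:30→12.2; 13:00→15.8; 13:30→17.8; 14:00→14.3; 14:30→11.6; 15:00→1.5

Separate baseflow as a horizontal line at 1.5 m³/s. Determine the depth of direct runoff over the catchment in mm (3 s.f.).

d ≈ 39.9 mm

Direct runoff: 0.0, 0.3, 1.0, 1.3, 4.9, 4.3, 5.5, 8.7, 10.7, 14.3, 16.3, 12.8, 10.1, 0.0 m³/s; ΣQ_DR = 90.20 m³/s.
V = ΣQ_DR · Δt = 90.20 × 1800 s = 1.624 × 10^5 m³.
Over A = 4.07 km², depth = V / A = 39.9 mm.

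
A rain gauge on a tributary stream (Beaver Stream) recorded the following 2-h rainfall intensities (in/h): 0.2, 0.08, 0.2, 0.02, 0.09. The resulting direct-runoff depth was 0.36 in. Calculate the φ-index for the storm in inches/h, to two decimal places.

Only the 2 blocks with intensity above φ contribute runoff: 0.2, 0.2 in/h.
Σ(I−φ)·Δt = d  ⇒  (0.2+0.2 − 2φ)·2 = 0.36
φ = (0.4000 − 0.36/2) / 2 = 0.11 in/h.

φ ≈ 0.11 in/h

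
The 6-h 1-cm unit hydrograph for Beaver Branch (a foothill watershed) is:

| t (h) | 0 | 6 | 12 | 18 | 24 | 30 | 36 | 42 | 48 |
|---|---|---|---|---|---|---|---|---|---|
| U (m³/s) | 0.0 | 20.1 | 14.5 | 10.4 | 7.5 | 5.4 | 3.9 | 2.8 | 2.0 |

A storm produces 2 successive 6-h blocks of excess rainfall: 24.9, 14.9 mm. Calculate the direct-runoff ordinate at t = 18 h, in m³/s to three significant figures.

By discrete convolution, Q_j = Σ (P_i / 10 mm) · U_{j−i}.
At t = 18 h (j=3): Q = (24.9/10)·10.4 + (14.9/10)·14.5 = 47.5 m³/s.

Q ≈ 47.5 m³/s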